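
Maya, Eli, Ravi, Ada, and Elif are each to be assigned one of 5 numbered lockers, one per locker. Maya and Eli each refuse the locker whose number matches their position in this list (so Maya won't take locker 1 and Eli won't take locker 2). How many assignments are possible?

Let Aᵢ (for i ∈ {1, 2}) be the placements that put person i in their forbidden locker. Any j of these fix j positions, leaving (5−j)! ways to fill the rest, and there are C(2,j) ways to pick which j.
By inclusion–exclusion, the number of valid placements is Σ_{j=0}^{2} (−1)^j C(2,j)·(5−j)!.
Computing: 120 − 48 + 6 = 78.

78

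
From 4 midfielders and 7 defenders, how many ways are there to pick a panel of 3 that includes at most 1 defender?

Split by how many defenders are chosen (0 through 1).
Sum: C(7,0)·C(4,3) + C(7,1)·C(4,2) = 4 + 42 = 46.

46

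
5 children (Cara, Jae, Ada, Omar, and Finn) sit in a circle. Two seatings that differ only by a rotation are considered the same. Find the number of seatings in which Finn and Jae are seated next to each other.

12

Glue Finn and Jae into a block (2 internal orders). Seating 4 units around a circle gives (3)! arrangements.
So 2 × (3)! = 2 × 6 = 12.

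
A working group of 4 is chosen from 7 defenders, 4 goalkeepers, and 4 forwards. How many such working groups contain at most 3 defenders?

Split by how many defenders are chosen (0 through 3).
Sum: C(7,0)·C(8,4) + C(7,1)·C(8,3) + C(7,2)·C(8,2) + C(7,3)·C(8,1) = 70 + 392 + 588 + 280 = 1330.

1330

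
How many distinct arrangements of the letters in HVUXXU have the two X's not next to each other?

120

There are 6!/(2!·2!) = 180 arrangements of HVUXXU in total.
If the two X's are adjacent, glue them into one block, leaving 5 items to arrange: (5)!/(2!) = 60 ways.
Hence 180 − 60 = 120.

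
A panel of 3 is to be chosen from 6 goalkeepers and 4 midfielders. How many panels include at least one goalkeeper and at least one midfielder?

Total 3-person selections from all 10: C(10,3) = 120.
Selections missing a whole group: no goalkeepers → C(4,3) = 4; no midfielders → C(6,3) = 20.
Both groups omitted at once is impossible, so 120 − 24 = 96.

96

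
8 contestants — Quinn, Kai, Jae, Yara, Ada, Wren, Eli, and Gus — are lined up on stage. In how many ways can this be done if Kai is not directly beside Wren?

Of the 8! = 40320 arrangements, those with Kai and Wren adjacent number 2 × 7! = 10080 (treat the pair as a block with 2 internal orders).
Complementary counting: 40320 − 10080 = 30240.

30240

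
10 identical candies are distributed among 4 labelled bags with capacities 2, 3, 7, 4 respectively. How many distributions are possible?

Without the upper bounds there are C(13,3) = 286 ways to split 10 among 4 bags.
Subtract solutions that violate a single cap (substitute x_i' = x_i − (cap_i+1)): x_1 ≥ 3 gives C(10,3) = 120; x_2 ≥ 4 gives C(9,3) = 84; x_3 ≥ 8 gives C(5,3) = 10; x_4 ≥ 5 gives C(8,3) = 56. Together 270.
Add back pairs where two caps are both exceeded: 20 + 0 + 10 + 0 + 4 + 0 = 34.
By inclusion–exclusion the count is 286 − 270 + 34 = 50.

50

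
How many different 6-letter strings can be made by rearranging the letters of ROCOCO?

Letter multiplicities in ROCOCO: C×2, O×3, R×1.
The number of distinct arrangements is 6!/(3!·2!) = 720/12 = 60.

60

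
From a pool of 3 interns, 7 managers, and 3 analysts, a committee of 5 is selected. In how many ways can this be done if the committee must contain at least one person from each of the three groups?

Unrestricted: C(13,5) = 1287 ways to pick any 5 of the 13.
Subtract selections that omit an entire group: no interns → C(10,5) = 252; no managers → C(6,5) = 6; no analysts → C(10,5) = 252.
Add back selections omitting two groups (i.e. drawn from a single group): C(3,5) + C(7,5) + C(3,5) = 21.
By inclusion–exclusion: 1287 − 510 + 21 = 798.

798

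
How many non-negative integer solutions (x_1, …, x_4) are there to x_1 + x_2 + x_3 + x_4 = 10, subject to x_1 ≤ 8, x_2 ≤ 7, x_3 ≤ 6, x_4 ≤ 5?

217

By stars and bars, unrestricted non-negative solutions to x_1+…+x_4 = 10 number C(10+3,3) = 286.
Subtract solutions that violate a single cap (substitute x_i' = x_i − (cap_i+1)): x_1 ≥ 9 gives C(4,3) = 4; x_2 ≥ 8 gives C(5,3) = 10; x_3 ≥ 7 gives C(6,3) = 20; x_4 ≥ 6 gives C(7,3) = 35. Together 69.
No two caps can be exceeded simultaneously, so the pair terms are all 0.
By inclusion–exclusion the count is 286 − 69 + 0 = 217.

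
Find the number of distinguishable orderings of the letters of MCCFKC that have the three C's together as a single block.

Treat the 3 copies of C as a single block. The multiset to arrange is then {CCC, F, K, M}, 4 items in all.
All 4 items are distinct, so there are (4)! = 24 arrangements.

24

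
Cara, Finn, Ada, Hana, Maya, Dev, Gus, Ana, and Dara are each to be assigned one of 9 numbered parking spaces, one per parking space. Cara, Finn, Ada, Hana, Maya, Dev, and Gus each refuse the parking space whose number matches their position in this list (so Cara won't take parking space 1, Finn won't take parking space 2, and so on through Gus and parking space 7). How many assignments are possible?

Let Aᵢ (for 1 ≤ i ≤ 7) be the placements that put person i in their forbidden parking space. Any j of these fix j positions, leaving (9−j)! ways to fill the rest, and there are C(7,j) ways to pick which j.
By inclusion–exclusion, the number of valid placements is Σ_{j=0}^{7} (−1)^j C(7,j)·(9−j)!.
Computing: 362880 − 282240 + 105840 − 25200 + 4200 − 504 + 42 − 2 = 165016.

165016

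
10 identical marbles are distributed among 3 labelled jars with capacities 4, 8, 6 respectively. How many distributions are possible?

32

Ignoring the caps, the number of non-negative solutions to x_1+…+x_3 = 10 is C(12,2) = 66.
Subtract solutions that violate a single cap (substitute x_i' = x_i − (cap_i+1)): x_1 ≥ 5 gives C(7,2) = 21; x_2 ≥ 9 gives C(3,2) = 3; x_3 ≥ 7 gives C(5,2) = 10. Together 34.
No two caps can be exceeded simultaneously, so the pair terms are all 0.
By inclusion–exclusion the count is 66 − 34 + 0 = 32.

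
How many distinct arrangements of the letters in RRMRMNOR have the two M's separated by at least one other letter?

Total arrangements of RRMRMNOR: 8!/(4!·2!) = 840.
If the two M's are adjacent, glue them into one block, leaving 7 items to arrange: (7)!/(4!) = 210 ways.
Subtracting, 840 − 210 = 630 arrangements keep the M's apart.

630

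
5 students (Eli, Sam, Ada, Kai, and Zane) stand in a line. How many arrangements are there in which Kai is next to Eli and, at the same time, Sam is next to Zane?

Treat {Kai,Eli} as one block (2 orders) and {Sam,Zane} as another (2 orders).
That leaves 3 units to arrange: 2 × 2 × 3! = 4 × 6 = 24.

24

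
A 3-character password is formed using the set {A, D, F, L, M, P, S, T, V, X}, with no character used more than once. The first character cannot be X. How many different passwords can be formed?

648

The first character has 10−1 = 9 choices (anything except X).
The remaining 2 characters are filled from the other 9 symbols without repetition: 9 × 8 = 72.
Total: 9 × 72 = 648.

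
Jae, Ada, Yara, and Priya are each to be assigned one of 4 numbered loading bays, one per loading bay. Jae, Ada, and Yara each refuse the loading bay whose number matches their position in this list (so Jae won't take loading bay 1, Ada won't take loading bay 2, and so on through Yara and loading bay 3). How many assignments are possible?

Let Aᵢ (for i ∈ {1, 2, 3}) be the placements that put person i in their forbidden loading bay. Any j of these fix j positions, leaving (4−j)! ways to fill the rest, and there are C(3,j) ways to pick which j.
By inclusion–exclusion, the number of valid placements is Σ_{j=0}^{3} (−1)^j C(3,j)·(4−j)!.
Computing: 24 − 18 + 6 − 1 = 11.

11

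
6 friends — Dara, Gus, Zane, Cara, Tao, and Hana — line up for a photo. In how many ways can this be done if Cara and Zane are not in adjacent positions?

There are 6! = 720 arrangements in all. If Cara and Zane are adjacent, merging them into one block gives 2·(5)! = 240 arrangements.
So 720 − 240 = 480 arrangements keep them apart.

480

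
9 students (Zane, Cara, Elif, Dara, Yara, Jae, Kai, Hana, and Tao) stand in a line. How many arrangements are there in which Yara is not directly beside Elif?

282240

Of the 9! = 362880 arrangements, those with Yara and Elif adjacent number 2 × 8! = 80640 (treat the pair as a block with 2 internal orders).
Complementary counting: 362880 − 80640 = 282240.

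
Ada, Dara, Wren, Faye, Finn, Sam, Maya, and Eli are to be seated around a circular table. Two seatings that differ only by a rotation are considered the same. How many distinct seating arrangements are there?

Seat Ada anywhere (absorbing the rotational symmetry), then permute the other 7: (7)! = 5040.

5040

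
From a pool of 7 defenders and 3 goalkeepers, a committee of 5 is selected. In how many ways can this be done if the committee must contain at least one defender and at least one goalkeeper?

Total 5-person selections from all 10: C(10,5) = 252.
Subtract selections that omit an entire group: no defenders → C(3,5) = 0; no goalkeepers → C(7,5) = 21.
Both groups omitted at once is impossible, so 252 − 21 = 231.

231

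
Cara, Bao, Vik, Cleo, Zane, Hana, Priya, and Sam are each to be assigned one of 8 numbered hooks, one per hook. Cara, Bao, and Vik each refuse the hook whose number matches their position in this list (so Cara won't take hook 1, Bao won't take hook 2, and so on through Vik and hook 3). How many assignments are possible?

27240

Let Aᵢ (for i ∈ {1, 2, 3}) be the placements that put person i in their forbidden hook. Any j of these fix j positions, leaving (8−j)! ways to fill the rest, and there are C(3,j) ways to pick which j.
By inclusion–exclusion, the number of valid placements is Σ_{j=0}^{3} (−1)^j C(3,j)·(8−j)!.
Computing: 40320 − 15120 + 2160 − 120 = 27240.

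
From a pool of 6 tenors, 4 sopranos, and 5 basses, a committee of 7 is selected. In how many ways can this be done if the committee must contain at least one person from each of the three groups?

Unrestricted: C(15,7) = 6435 ways to pick any 7 of the 15.
Subtract selections that omit an entire group: no tenors → C(9,7) = 36; no sopranos → C(11,7) = 330; no basses → C(10,7) = 120.
Add back selections omitting two groups (i.e. drawn from a single group): C(6,7) + C(4,7) + C(5,7) = 0.
By inclusion–exclusion: 6435 − 486 + 0 = 5949.

5949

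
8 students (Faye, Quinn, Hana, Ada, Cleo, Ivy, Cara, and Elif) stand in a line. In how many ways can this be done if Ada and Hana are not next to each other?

There are 8! = 40320 arrangements in all. If Ada and Hana are adjacent, merging them into one block gives 2·(7)! = 10080 arrangements.
Complementary counting: 40320 − 10080 = 30240.

30240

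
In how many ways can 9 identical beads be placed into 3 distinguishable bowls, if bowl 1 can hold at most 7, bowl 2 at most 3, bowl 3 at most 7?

28

By stars and bars, unrestricted non-negative solutions to x_1+…+x_3 = 9 number C(9+2,2) = 55.
Subtract solutions that violate a single cap (substitute x_i' = x_i − (cap_i+1)): x_1 ≥ 8 gives C(3,2) = 3; x_2 ≥ 4 gives C(7,2) = 21; x_3 ≥ 8 gives C(3,2) = 3. Together 27.
No two caps can be exceeded simultaneously, so the pair terms are all 0.
By inclusion–exclusion the count is 55 − 27 + 0 = 28.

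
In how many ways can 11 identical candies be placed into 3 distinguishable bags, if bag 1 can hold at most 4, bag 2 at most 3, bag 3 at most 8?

14

Ignoring the caps, the number of non-negative solutions to x_1+…+x_3 = 11 is C(13,2) = 78.
Subtract solutions that violate a single cap (substitute x_i' = x_i − (cap_i+1)): x_1 ≥ 5 gives C(8,2) = 28; x_2 ≥ 4 gives C(9,2) = 36; x_3 ≥ 9 gives C(4,2) = 6. Together 70.
Add back pairs where two caps are both exceeded: 6 + 0 + 0 = 6.
By inclusion–exclusion the count is 78 − 70 + 6 = 14.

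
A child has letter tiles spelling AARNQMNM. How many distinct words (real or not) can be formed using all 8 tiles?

Letter multiplicities in AARNQMNM: A×2, M×2, N×2, Q×1, R×1.
Dividing 8! = 40320 by 2!·2!·2! = 8 for the repeated letters gives 5040.

5040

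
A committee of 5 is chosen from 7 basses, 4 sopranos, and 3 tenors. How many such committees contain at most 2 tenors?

1947

Split by how many tenors are chosen (0 through 2).
Sum: C(3,0)·C(11,5) + C(3,1)·C(11,4) + C(3,2)·C(11,3) = 462 + 990 + 495 = 1947.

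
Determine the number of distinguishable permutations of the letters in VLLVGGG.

Letter multiplicities in VLLVGGG: G×3, L×2, V×2.
The number of distinct arrangements is 7!/(3!·2!·2!) = 5040/24 = 210.

210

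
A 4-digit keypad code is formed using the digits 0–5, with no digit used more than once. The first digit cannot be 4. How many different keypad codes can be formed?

300

The first digit has 6−1 = 5 choices (anything except 4).
The remaining 3 digits are filled from the other 5 symbols without repetition: 5 × 4 × 3 = 60.
Total: 5 × 60 = 300.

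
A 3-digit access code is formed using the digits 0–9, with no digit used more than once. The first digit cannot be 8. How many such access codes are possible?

The first digit has 10−1 = 9 choices (anything except 8).
The remaining 2 digits are filled from the other 9 symbols without repetition: 9 × 8 = 72.
Total: 9 × 72 = 648.

648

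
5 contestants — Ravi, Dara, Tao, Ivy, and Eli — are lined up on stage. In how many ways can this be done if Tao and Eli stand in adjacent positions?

Treat {Tao, Eli} as a single unit. There are 4 units to order, and the pair itself can be ordered 2 ways.
That gives 2 × 4! = 2 × 24 = 48.

48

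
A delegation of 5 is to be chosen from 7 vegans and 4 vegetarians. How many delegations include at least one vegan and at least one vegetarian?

Unrestricted: C(11,5) = 462 ways to pick any 5 of the 11.
Subtract selections that omit an entire group: no vegans → C(4,5) = 0; no vegetarians → C(7,5) = 21.
Both groups omitted at once is impossible, so 462 − 21 = 441.

441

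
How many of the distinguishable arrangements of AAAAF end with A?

4

With the last slot taken by A, it remains to arrange the other 4 letters (AAAF).
Those 4 letters have A appearing 3 times, giving (4)!/(3!) = 4.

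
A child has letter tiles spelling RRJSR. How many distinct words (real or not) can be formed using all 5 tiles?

The 5 letters of RRJSR have repeats: R appearing 3 times.
Dividing 5! = 120 by 3! = 6 for the repeated letters gives 20.

20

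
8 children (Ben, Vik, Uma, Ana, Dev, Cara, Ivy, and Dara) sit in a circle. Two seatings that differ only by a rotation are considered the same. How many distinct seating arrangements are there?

5040

Seat Ben anywhere (absorbing the rotational symmetry), then permute the other 7: (7)! = 5040.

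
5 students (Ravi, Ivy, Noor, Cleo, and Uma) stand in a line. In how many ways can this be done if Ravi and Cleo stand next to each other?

Glue Ravi and Cleo into one block (2 internal orders), leaving 4 units to arrange in a row.
That gives 2 × 4! = 2 × 24 = 48.

48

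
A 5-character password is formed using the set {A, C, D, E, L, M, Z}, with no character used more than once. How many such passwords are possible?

2520

This is a permutation of 5 out of 7: P(7,5) = 7!/2!.
That product is 7 × 6 × 5 × 4 × 3 = 2520.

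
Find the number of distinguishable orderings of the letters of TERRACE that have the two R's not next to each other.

900

There are 7!/(2!·2!) = 1260 arrangements of TERRACE in total.
If the two R's are adjacent, glue them into one block, leaving 6 items to arrange: (6)!/(2!) = 360 ways.
Subtracting, 1260 − 360 = 900 arrangements keep the R's apart.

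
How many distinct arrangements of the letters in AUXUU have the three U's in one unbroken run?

Treat the 3 copies of U as a single block. The multiset to arrange is then {UUU, A, X}, 3 items in all.
All 3 items are distinct, so there are (3)! = 6 arrangements.

6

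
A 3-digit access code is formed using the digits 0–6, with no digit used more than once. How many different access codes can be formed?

With no repetition, fill the 3 digits in order: 7 choices, then 6, down to 5.
7 × 6 × 5 = 210.

210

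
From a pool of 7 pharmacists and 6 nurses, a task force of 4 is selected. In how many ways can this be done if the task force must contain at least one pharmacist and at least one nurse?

665

Unrestricted: C(13,4) = 715 ways to pick any 4 of the 13.
Subtract selections that omit an entire group: no pharmacists → C(6,4) = 15; no nurses → C(7,4) = 35.
Both groups omitted at once is impossible, so 715 − 50 = 665.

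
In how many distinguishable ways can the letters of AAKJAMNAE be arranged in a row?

15120

Letter multiplicities in AAKJAMNAE: A×4, E×1, J×1, K×1, M×1, N×1.
So there are 9! / (4!) = 15120 distinguishable arrangements.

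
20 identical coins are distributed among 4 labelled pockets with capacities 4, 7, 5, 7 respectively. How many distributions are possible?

By stars and bars, unrestricted non-negative solutions to x_1+…+x_4 = 20 number C(20+3,3) = 1771.
Subtract solutions that violate a single cap (substitute x_i' = x_i − (cap_i+1)): x_1 ≥ 5 gives C(18,3) = 816; x_2 ≥ 8 gives C(15,3) = 455; x_3 ≥ 6 gives C(17,3) = 680; x_4 ≥ 8 gives C(15,3) = 455. Together 2406.
Add back pairs where two caps are both exceeded: 120 + 220 + 120 + 84 + 35 + 84 = 663.
Subtract triples: 4 + 0 + 4 + 0 = 8.
By inclusion–exclusion the count is 1771 − 2406 + 663 − 8 = 20.

20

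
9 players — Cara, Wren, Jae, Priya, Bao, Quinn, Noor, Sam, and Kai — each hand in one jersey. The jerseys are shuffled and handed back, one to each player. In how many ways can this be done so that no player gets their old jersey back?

Count assignments avoiding every fixed point. For any j of the 9 players fixed to their old jersey, the other 9−j can be arranged in (9−j)! ways.
By inclusion–exclusion this is Σ_{j=0}^{9} (−1)^j C(9,j)·(9−j)!.
Computing: 362880 − 362880 + 181440 − 60480 + 15120 − 3024 + 504 − 72 + 9 − 1 = 133496.

133496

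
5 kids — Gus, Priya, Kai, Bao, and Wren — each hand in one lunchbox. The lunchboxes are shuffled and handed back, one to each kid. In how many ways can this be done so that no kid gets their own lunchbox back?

44

Let Aᵢ be the assignments in which kid i gets their own lunchbox. We want the size of the complement of A₁∪…∪A_5.
By inclusion–exclusion this is Σ_{j=0}^{5} (−1)^j C(5,j)·(5−j)!.
Computing: 120 − 120 + 60 − 20 + 5 − 1 = 44.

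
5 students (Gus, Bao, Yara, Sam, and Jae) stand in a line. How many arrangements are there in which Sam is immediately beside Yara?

Treat {Sam, Yara} as a single unit. There are 4 units to order, and the pair itself can be ordered 2 ways.
That gives 2 × 4! = 2 × 24 = 48.

48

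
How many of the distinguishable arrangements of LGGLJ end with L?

Fix L in the last position and arrange the remaining 4 letters.
Those 4 letters have G appearing twice, giving (4)!/(2!) = 12.

12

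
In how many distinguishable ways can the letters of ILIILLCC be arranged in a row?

The 8 letters of ILIILLCC have repeats: C appearing twice, I appearing 3 times, and L appearing 3 times.
Dividing 8! = 40320 by 3!·3!·2! = 72 for the repeated letters gives 560.

560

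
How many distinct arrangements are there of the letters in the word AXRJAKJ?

AXRJAKJ has 7 letters with A appearing twice and J appearing twice.
Dividing 7! = 5040 by 2!·2! = 4 for the repeated letters gives 1260.

1260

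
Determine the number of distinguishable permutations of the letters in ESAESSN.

ESAESSN has 7 letters with E appearing twice and S appearing 3 times.
Dividing 7! = 5040 by 3!·2! = 12 for the repeated letters gives 420.

420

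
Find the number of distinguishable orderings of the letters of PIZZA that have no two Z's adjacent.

36

There are 5!/(2!) = 60 arrangements of PIZZA in total.
If the two Z's are adjacent, glue them into one block, leaving 4 items to arrange: (4)! = 24 ways.
Subtracting, 60 − 24 = 36 arrangements keep the Z's apart.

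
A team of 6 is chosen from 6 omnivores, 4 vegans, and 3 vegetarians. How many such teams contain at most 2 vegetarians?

Split by how many vegetarians are chosen (0 through 2).
Sum: C(3,0)·C(10,6) + C(3,1)·C(10,5) + C(3,2)·C(10,4) = 210 + 756 + 630 = 1596.

1596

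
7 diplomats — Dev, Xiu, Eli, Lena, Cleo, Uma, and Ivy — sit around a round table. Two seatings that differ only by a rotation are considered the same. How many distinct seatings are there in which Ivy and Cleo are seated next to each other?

Treat {Ivy, Cleo} as one unit (2 internal orders) and seat the resulting 6 units around the table: (5)! circular arrangements.
So 2 × (5)! = 2 × 120 = 240.

240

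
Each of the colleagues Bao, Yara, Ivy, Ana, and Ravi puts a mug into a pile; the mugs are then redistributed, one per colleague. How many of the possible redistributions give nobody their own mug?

44

Let Aᵢ be the assignments in which colleague i gets their own mug. We want the size of the complement of A₁∪…∪A_5.
By inclusion–exclusion this is Σ_{j=0}^{5} (−1)^j C(5,j)·(5−j)!.
Computing: 120 − 120 + 60 − 20 + 5 − 1 = 44.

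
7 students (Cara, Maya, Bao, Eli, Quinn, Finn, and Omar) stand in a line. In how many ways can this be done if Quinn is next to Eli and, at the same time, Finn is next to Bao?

480

Treat {Quinn,Eli} as one block (2 orders) and {Finn,Bao} as another (2 orders).
That leaves 5 units to arrange: 2 × 2 × 5! = 4 × 120 = 480.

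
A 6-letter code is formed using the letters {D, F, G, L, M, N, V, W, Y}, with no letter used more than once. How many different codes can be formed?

60480

With no repetition, fill the 6 letters in order: 9 choices, then 8, down to 4.
9 × 8 × 7 × 6 × 5 × 4 = 60480.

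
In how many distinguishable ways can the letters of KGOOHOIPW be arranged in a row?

60480

KGOOHOIPW has 9 letters with O appearing 3 times.
So there are 9! / (3!) = 60480 distinguishable arrangements.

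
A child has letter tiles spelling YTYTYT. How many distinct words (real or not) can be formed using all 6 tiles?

20

YTYTYT has 6 letters with T appearing 3 times and Y appearing 3 times.
Dividing 6! = 720 by 3!·3! = 36 for the repeated letters gives 20.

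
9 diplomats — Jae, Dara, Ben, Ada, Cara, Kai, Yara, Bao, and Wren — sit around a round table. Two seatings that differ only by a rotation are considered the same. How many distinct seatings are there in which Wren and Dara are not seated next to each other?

30240

Without the restriction there are (8)! = 40320 seatings.
Those with Wren next to Dara: fuse the pair into one unit and seat 8 units around a circle — 2·(7)! = 10080.
Subtracting, 40320 − 10080 = 30240.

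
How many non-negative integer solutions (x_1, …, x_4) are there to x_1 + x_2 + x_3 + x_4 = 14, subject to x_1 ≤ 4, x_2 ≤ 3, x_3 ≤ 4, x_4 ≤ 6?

20

By stars and bars, unrestricted non-negative solutions to x_1+…+x_4 = 14 number C(14+3,3) = 680.
Subtract solutions that violate a single cap (substitute x_i' = x_i − (cap_i+1)): x_1 ≥ 5 gives C(12,3) = 220; x_2 ≥ 4 gives C(13,3) = 286; x_3 ≥ 5 gives C(12,3) = 220; x_4 ≥ 7 gives C(10,3) = 120. Together 846.
Add back pairs where two caps are both exceeded: 56 + 35 + 10 + 56 + 20 + 10 = 187.
Subtract triples: 1 + 0 + 0 + 0 = 1.
By inclusion–exclusion the count is 680 − 846 + 187 − 1 = 20.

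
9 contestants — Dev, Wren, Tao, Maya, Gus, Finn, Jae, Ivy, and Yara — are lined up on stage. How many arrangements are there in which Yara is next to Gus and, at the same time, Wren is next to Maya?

Treat {Yara,Gus} as one block (2 orders) and {Wren,Maya} as another (2 orders).
That leaves 7 units to arrange: 2 × 2 × 7! = 4 × 5040 = 20160.

20160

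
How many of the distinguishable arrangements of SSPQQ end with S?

Fix S in the last position and arrange the remaining 4 letters.
Those 4 letters have Q appearing twice, giving (4)!/(2!) = 12.

12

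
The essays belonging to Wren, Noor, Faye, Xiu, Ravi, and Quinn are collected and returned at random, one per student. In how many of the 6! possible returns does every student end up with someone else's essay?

265

Count assignments avoiding every fixed point. For any j of the 6 students fixed to their own essay, the other 6−j can be arranged in (6−j)! ways.
By inclusion–exclusion this is Σ_{j=0}^{6} (−1)^j C(6,j)·(6−j)!.
Computing: 720 − 720 + 360 − 120 + 30 − 6 + 1 = 265.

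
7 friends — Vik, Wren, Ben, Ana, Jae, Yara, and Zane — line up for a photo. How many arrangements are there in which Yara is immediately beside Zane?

1440

Place the 5 others and the Yara-Zane pair as 6 objects in a line; the pair has 2 internal arrangements.
That gives 2 × 6! = 2 × 720 = 1440.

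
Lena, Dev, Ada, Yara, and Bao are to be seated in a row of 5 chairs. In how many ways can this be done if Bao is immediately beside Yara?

48

Glue Bao and Yara into one block (2 internal orders), leaving 4 units to arrange in a row.
That gives 2 × 4! = 2 × 24 = 48.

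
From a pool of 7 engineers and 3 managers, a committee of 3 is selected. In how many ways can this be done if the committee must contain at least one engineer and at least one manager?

84

Unrestricted: C(10,3) = 120 ways to pick any 3 of the 10.
Subtract selections that omit an entire group: no engineers → C(3,3) = 1; no managers → C(7,3) = 35.
Both groups omitted at once is impossible, so 120 − 36 = 84.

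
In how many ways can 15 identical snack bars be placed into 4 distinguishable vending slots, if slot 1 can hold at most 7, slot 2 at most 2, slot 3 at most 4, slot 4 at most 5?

19

Ignoring the caps, the number of non-negative solutions to x_1+…+x_4 = 15 is C(18,3) = 816.
Subtract solutions that violate a single cap (substitute x_i' = x_i − (cap_i+1)): x_1 ≥ 8 gives C(10,3) = 120; x_2 ≥ 3 gives C(15,3) = 455; x_3 ≥ 5 gives C(13,3) = 286; x_4 ≥ 6 gives C(12,3) = 220. Together 1081.
Add back pairs where two caps are both exceeded: 35 + 10 + 4 + 120 + 84 + 35 = 288.
Subtract triples: 0 + 0 + 0 + 4 = 4.
By inclusion–exclusion the count is 816 − 1081 + 288 − 4 = 19.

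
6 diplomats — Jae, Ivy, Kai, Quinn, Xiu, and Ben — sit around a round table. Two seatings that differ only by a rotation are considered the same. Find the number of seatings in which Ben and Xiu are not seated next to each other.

72

All circular seatings of 6 people number (5)! = 120.
Those with Ben next to Xiu: fuse the pair into one unit and seat 5 units around a circle — 2·(4)! = 48.
Subtracting, 120 − 48 = 72.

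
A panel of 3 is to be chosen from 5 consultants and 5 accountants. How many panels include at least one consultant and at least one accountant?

100

Unrestricted: C(10,3) = 120 ways to pick any 3 of the 10.
Selections missing a whole group: no consultants → C(5,3) = 10; no accountants → C(5,3) = 10.
Both groups omitted at once is impossible, so 120 − 20 = 100.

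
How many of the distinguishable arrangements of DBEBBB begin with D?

5

Fix D in the first position and arrange the remaining 5 letters.
Those 5 letters have B appearing 4 times, giving (5)!/(4!) = 5.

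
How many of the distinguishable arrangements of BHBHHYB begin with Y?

With the first slot taken by Y, it remains to arrange the other 6 letters (BHBHHB).
Those 6 letters have B appearing 3 times and H appearing 3 times, giving (6)!/(3!·3!) = 20.

20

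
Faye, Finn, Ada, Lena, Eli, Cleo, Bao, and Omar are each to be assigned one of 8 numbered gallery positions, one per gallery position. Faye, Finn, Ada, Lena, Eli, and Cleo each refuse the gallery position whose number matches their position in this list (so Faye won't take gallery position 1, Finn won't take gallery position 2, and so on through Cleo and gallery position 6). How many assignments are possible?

Let Aᵢ (for 1 ≤ i ≤ 6) be the placements that put person i in their forbidden gallery position. Any j of these fix j positions, leaving (8−j)! ways to fill the rest, and there are C(6,j) ways to pick which j.
By inclusion–exclusion, the number of valid placements is Σ_{j=0}^{6} (−1)^j C(6,j)·(8−j)!.
Computing: 40320 − 30240 + 10800 − 2400 + 360 − 36 + 2 = 18806.

18806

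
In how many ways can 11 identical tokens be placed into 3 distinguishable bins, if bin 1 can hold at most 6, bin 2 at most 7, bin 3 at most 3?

By stars and bars, unrestricted non-negative solutions to x_1+…+x_3 = 11 number C(11+2,2) = 78.
Subtract solutions that violate a single cap (substitute x_i' = x_i − (cap_i+1)): x_1 ≥ 7 gives C(6,2) = 15; x_2 ≥ 8 gives C(5,2) = 10; x_3 ≥ 4 gives C(9,2) = 36. Together 61.
Add back pairs where two caps are both exceeded: 0 + 1 + 0 = 1.
By inclusion–exclusion the count is 78 − 61 + 1 = 18.

18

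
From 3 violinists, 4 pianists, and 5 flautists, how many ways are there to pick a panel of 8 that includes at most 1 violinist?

117

Split by how many violinists are chosen (0 through 1).
Sum: C(3,0)·C(9,8) + C(3,1)·C(9,7) = 9 + 108 = 117.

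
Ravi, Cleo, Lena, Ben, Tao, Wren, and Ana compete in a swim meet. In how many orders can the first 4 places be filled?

This is an ordered selection of 4 from 7: P(7,4).
That gives 7 × 6 × 5 × 4 = 840.

840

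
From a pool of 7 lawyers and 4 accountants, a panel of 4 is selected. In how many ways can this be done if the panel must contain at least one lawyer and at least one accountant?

Unrestricted: C(11,4) = 330 ways to pick any 4 of the 11.
Selections missing a whole group: no lawyers → C(4,4) = 1; no accountants → C(7,4) = 35.
Both groups omitted at once is impossible, so 330 − 36 = 294.

294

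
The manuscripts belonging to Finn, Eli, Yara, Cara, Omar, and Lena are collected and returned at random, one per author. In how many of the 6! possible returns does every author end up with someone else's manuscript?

This is the derangement count D_6: permutations of 6 items with no fixed point.
By inclusion–exclusion this is Σ_{j=0}^{6} (−1)^j C(6,j)·(6−j)!.
Computing: 720 − 720 + 360 − 120 + 30 − 6 + 1 = 265.

265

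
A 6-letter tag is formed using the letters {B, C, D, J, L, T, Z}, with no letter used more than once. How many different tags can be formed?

This is a permutation of 6 out of 7: P(7,6) = 7!/1!.
That product is 7 × 6 × 5 × 4 × 3 × 2 = 5040.

5040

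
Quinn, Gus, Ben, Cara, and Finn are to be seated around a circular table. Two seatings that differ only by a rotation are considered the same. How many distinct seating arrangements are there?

Fix one person's seat to break rotational symmetry; the remaining 4 people can be arranged in (4)! = 24 ways.

24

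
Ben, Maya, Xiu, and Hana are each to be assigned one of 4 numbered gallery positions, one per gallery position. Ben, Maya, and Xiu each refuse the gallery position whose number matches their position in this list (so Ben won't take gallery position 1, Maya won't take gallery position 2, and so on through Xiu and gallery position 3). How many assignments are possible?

11

Let Aᵢ (for i ∈ {1, 2, 3}) be the placements that put person i in their forbidden gallery position. Any j of these fix j positions, leaving (4−j)! ways to fill the rest, and there are C(3,j) ways to pick which j.
By inclusion–exclusion, the number of valid placements is Σ_{j=0}^{3} (−1)^j C(3,j)·(4−j)!.
Computing: 24 − 18 + 6 − 1 = 11.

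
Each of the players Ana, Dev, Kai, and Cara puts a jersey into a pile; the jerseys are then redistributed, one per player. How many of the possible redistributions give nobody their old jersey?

9

Count assignments avoiding every fixed point. For any j of the 4 players fixed to their old jersey, the other 4−j can be arranged in (4−j)! ways.
By inclusion–exclusion this is Σ_{j=0}^{4} (−1)^j C(4,j)·(4−j)!.
Computing: 24 − 24 + 12 − 4 + 1 = 9.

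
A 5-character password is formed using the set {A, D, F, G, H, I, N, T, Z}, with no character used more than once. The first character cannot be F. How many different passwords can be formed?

13440

The first character has 9−1 = 8 choices (anything except F).
The remaining 4 characters are filled from the other 8 symbols without repetition: 8 × 7 × 6 × 5 = 1680.
Total: 8 × 1680 = 13440.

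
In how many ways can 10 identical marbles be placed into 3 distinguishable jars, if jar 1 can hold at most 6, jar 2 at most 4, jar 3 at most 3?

By stars and bars, unrestricted non-negative solutions to x_1+…+x_3 = 10 number C(10+2,2) = 66.
Subtract solutions that violate a single cap (substitute x_i' = x_i − (cap_i+1)): x_1 ≥ 7 gives C(5,2) = 10; x_2 ≥ 5 gives C(7,2) = 21; x_3 ≥ 4 gives C(8,2) = 28. Together 59.
Add back pairs where two caps are both exceeded: 0 + 0 + 3 = 3.
By inclusion–exclusion the count is 66 − 59 + 3 = 10.

10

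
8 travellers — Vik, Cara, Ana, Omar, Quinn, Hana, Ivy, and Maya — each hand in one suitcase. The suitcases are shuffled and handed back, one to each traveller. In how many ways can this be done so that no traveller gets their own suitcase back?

14833

This is the derangement count D_8: permutations of 8 items with no fixed point.
By inclusion–exclusion this is Σ_{j=0}^{8} (−1)^j C(8,j)·(8−j)!.
Computing: 40320 − 40320 + 20160 − 6720 + 1680 − 336 + 56 − 8 + 1 = 14833.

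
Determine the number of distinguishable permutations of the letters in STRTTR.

60

Letter multiplicities in STRTTR: R×2, S×1, T×3.
The number of distinct arrangements is 6!/(3!·2!) = 720/12 = 60.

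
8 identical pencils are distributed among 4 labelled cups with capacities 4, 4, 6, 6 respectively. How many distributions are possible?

Ignoring the caps, the number of non-negative solutions to x_1+…+x_4 = 8 is C(11,3) = 165.
Subtract solutions that violate a single cap (substitute x_i' = x_i − (cap_i+1)): x_1 ≥ 5 gives C(6,3) = 20; x_2 ≥ 5 gives C(6,3) = 20; x_3 ≥ 7 gives C(4,3) = 4; x_4 ≥ 7 gives C(4,3) = 4. Together 48.
No two caps can be exceeded simultaneously, so the pair terms are all 0.
By inclusion–exclusion the count is 165 − 48 + 0 = 117.

117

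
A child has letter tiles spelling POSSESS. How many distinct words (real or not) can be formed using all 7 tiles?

POSSESS has 7 letters with S appearing 4 times.
Dividing 7! = 5040 by 4! = 24 for the repeated letters gives 210.

210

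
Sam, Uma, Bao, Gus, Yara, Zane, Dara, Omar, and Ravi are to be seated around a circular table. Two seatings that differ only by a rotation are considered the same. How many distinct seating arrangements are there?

Around a circle, 9 distinct people have 9!/9 = (8)! = 40320 rotationally distinct seatings.

40320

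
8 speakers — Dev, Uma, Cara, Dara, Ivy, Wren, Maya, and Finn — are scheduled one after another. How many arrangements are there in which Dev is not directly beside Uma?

Of the 8! = 40320 arrangements, those with Dev and Uma adjacent number 2 × 7! = 10080 (treat the pair as a block with 2 internal orders).
Complementary counting: 40320 − 10080 = 30240.

30240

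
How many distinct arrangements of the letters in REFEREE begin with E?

With the first slot taken by E, it remains to arrange the other 6 letters (RFEREE).
Those 6 letters have E appearing 3 times and R appearing twice, giving (6)!/(3!·2!) = 60.

60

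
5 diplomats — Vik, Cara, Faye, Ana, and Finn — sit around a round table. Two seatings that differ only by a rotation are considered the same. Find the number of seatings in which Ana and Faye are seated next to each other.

Treat {Ana, Faye} as one unit (2 internal orders) and seat the resulting 4 units around the table: (3)! circular arrangements.
So 2 × (3)! = 2 × 6 = 12.

12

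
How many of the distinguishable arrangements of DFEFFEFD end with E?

105

With the last slot taken by E, it remains to arrange the other 7 letters (DFFFEFD).
Those 7 letters have D appearing twice and F appearing 4 times, giving (7)!/(4!·2!) = 105.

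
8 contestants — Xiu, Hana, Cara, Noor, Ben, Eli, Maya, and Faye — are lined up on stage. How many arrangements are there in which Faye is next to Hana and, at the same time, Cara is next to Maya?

Treat {Faye,Hana} as one block (2 orders) and {Cara,Maya} as another (2 orders).
That leaves 6 units to arrange: 2 × 2 × 6! = 4 × 720 = 2880.

2880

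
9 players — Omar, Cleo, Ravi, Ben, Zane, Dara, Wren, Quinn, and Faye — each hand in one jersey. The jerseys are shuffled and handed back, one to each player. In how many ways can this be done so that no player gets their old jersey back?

This is the derangement count D_9: permutations of 9 items with no fixed point.
By inclusion–exclusion this is Σ_{j=0}^{9} (−1)^j C(9,j)·(9−j)!.
Computing: 362880 − 362880 + 181440 − 60480 + 15120 − 3024 + 504 − 72 + 9 − 1 = 133496.

133496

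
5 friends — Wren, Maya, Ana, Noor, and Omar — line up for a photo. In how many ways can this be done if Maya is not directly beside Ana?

There are 5! = 120 arrangements in all. If Maya and Ana are adjacent, merging them into one block gives 2·(4)! = 48 arrangements.
Complementary counting: 120 − 48 = 72.

72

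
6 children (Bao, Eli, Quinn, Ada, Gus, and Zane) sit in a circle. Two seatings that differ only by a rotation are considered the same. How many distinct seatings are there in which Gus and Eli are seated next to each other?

Glue Gus and Eli into a block (2 internal orders). Seating 5 units around a circle gives (4)! arrangements.
So 2 × (4)! = 2 × 24 = 48.

48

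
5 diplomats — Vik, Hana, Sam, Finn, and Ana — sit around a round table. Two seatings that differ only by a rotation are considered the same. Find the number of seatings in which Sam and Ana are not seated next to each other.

Without the restriction there are (4)! = 24 seatings.
Those with Sam next to Ana: fuse the pair into one unit and seat 4 units around a circle — 2·(3)! = 12.
Subtracting, 24 − 12 = 12.

12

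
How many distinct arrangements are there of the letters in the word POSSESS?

210

POSSESS has 7 letters with S appearing 4 times.
The number of distinct arrangements is 7!/(4!) = 5040/24 = 210.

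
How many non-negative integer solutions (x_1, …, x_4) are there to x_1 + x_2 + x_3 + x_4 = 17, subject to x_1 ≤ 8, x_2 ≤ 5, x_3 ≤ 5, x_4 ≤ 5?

81

Ignoring the caps, the number of non-negative solutions to x_1+…+x_4 = 17 is C(20,3) = 1140.
Subtract solutions that violate a single cap (substitute x_i' = x_i − (cap_i+1)): x_1 ≥ 9 gives C(11,3) = 165; x_2 ≥ 6 gives C(14,3) = 364; x_3 ≥ 6 gives C(14,3) = 364; x_4 ≥ 6 gives C(14,3) = 364. Together 1257.
Add back pairs where two caps are both exceeded: 10 + 10 + 10 + 56 + 56 + 56 = 198.
By inclusion–exclusion the count is 1140 − 1257 + 198 = 81.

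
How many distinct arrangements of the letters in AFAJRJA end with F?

Fix F in the last position and arrange the remaining 6 letters.
Those 6 letters have A appearing 3 times and J appearing twice, giving (6)!/(3!·2!) = 60.

60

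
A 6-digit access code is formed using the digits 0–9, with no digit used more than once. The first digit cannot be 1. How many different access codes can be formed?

The first digit has 10−1 = 9 choices (anything except 1).
The remaining 5 digits are filled from the other 9 symbols without repetition: 9 × 8 × 7 × 6 × 5 = 15120.
Total: 9 × 15120 = 136080.

136080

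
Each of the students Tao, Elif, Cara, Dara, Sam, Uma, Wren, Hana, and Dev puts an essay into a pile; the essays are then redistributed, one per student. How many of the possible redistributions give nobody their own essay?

133496

This is the derangement count D_9: permutations of 9 items with no fixed point.
By inclusion–exclusion this is Σ_{j=0}^{9} (−1)^j C(9,j)·(9−j)!.
Computing: 362880 − 362880 + 181440 − 60480 + 15120 − 3024 + 504 − 72 + 9 − 1 = 133496.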